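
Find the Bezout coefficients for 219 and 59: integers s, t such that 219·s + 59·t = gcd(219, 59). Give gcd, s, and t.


Euclidean algorithm on (219, 59) — divide until remainder is 0:
  219 = 3 · 59 + 42
  59 = 1 · 42 + 17
  42 = 2 · 17 + 8
  17 = 2 · 8 + 1
  8 = 8 · 1 + 0
gcd(219, 59) = 1.
Track Bezout coefficients alongside the remainders: start with r₀ = 219 = a·1 + b·0 (s = 1, t = 0) and r₁ = 59 = a·0 + b·1 (s = 0, t = 1); each new remainder r_{k+1} = r_{k-1} − q_k·r_k inherits s_{k+1} = s_{k-1} − q_k·s_k, t_{k+1} = t_{k-1} − q_k·t_k, so r_k = a·s_k + b·t_k at every step:
  q = 3: r = 42, s = 1 − 3·0 = 1, t = 0 − 3·1 = -3  (check: 219·1 + 59·(-3) = 42)
  q = 1: r = 17, s = 0 − 1·1 = -1, t = 1 − 1·(-3) = 4  (check: 219·(-1) + 59·4 = 17)
  q = 2: r = 8, s = 1 − 2·(-1) = 3, t = -3 − 2·4 = -11  (check: 219·3 + 59·(-11) = 8)
  q = 2: r = 1, s = -1 − 2·3 = -7, t = 4 − 2·(-11) = 26  (check: 219·(-7) + 59·26 = 1)
The row with r = 1 (the gcd) gives the Bezout coefficients s = -7, t = 26.
Result: 219 · (-7) + 59 · (26) = 1.

gcd(219, 59) = 1; s = -7, t = 26 (check: 219·(-7) + 59·26 = 1).


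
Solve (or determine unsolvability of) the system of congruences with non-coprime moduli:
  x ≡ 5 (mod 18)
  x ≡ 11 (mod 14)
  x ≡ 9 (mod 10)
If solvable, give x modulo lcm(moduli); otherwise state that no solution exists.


Moduli 18, 14, 10 are not pairwise coprime, so CRT works modulo lcm(m_i) when all pairwise compatibility conditions hold.
Pairwise compatibility: gcd(m_i, m_j) must divide a_i - a_j for every pair.
Merge one congruence at a time:
  Start: x ≡ 5 (mod 18).
  Combine with x ≡ 11 (mod 14): gcd(18, 14) = 2; 11 - 5 = 6, which IS divisible by 2, so compatible.
    Write x = 5 + 18·t and substitute into x ≡ 11 (mod 14): 18·t ≡ 11 − 5 = 6 (mod 14).
    Divide the congruence (and modulus) by g = 2: 9·t ≡ 3 (mod 7).
    Reduce coefficients mod 7: 2·t ≡ 3 (mod 7).
    The inverse of 2 mod 7 is 4 (since 2·4 = 8 = 1·7 + 1), so t ≡ 4·3 = 12 ≡ 5 (mod 7).
    Then x = 5 + 18·5 = 95, valid modulo lcm(18, 14) = 126: x ≡ 95 (mod 126).
  Combine with x ≡ 9 (mod 10): gcd(126, 10) = 2; 9 - 95 = -86, which IS divisible by 2, so compatible.
    Write x = 95 + 126·t and substitute into x ≡ 9 (mod 10): 126·t ≡ 9 − 95 = -86 (mod 10).
    Divide the congruence (and modulus) by g = 2: 63·t ≡ -43 (mod 5).
    Reduce coefficients mod 5: 3·t ≡ 2 (mod 5).
    The inverse of 3 mod 5 is 2 (since 3·2 = 6 = 1·5 + 1), so t ≡ 2·2 = 4 ≡ 4 (mod 5).
    Then x = 95 + 126·4 = 599, valid modulo lcm(126, 10) = 630: x ≡ 599 (mod 630).
Verify: 599 mod 18 = 5, 599 mod 14 = 11, 599 mod 10 = 9.

x ≡ 599 (mod 630).


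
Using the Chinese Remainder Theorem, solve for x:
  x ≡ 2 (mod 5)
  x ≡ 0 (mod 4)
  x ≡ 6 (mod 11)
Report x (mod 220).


Moduli 5, 4, 11 are pairwise coprime; by CRT there is a unique solution modulo M = 5 · 4 · 11 = 220.
Solve pairwise, accumulating the modulus:
  Start with x ≡ 2 (mod 5).
  Combine with x ≡ 0 (mod 4): since gcd(5, 4) = 1, we get a unique residue mod 20.
    Write x = 2 + 5·t and substitute into x ≡ 0 (mod 4): 5·t ≡ 0 − 2 = -2 (mod 4).
    Reduce coefficients mod 4: 1·t ≡ 2 (mod 4).
    So t ≡ 2 (mod 4).
    Then x = 2 + 5·2 = 12, valid modulo lcm(5, 4) = 20: x ≡ 12 (mod 20).
  Combine with x ≡ 6 (mod 11): since gcd(20, 11) = 1, we get a unique residue mod 220.
    Write x = 12 + 20·t and substitute into x ≡ 6 (mod 11): 20·t ≡ 6 − 12 = -6 (mod 11).
    Reduce coefficients mod 11: 9·t ≡ 5 (mod 11).
    The inverse of 9 mod 11 is 5 (since 9·5 = 45 = 4·11 + 1), so t ≡ 5·5 = 25 ≡ 3 (mod 11).
    Then x = 12 + 20·3 = 72, valid modulo lcm(20, 11) = 220: x ≡ 72 (mod 220).
Verify: 72 mod 5 = 2 ✓, 72 mod 4 = 0 ✓, 72 mod 11 = 6 ✓.

x ≡ 72 (mod 220).


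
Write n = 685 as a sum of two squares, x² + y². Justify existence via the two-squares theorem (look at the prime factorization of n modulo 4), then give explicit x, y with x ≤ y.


Step 1: Factor n = 685 = 5 · 137.
Step 2: Check the mod-4 condition on each prime factor: 5 ≡ 1 (mod 4), exponent 1; 137 ≡ 1 (mod 4), exponent 1.
All primes ≡ 3 (mod 4) appear to even exponent (or don't appear), so by the two-squares theorem n IS expressible as a sum of two squares.
Step 3: Build a representation. Here n = 5 · 137 is a product of primes ≡ 1 (mod 4). Each prime p ≡ 1 (mod 4) is itself a sum of two squares; find a² by testing p − a² for a perfect square:
  5: 5 − 1² = 4 = 2² ⇒ 5 = 1² + 2².
  137: 137 − 1² = 136, 137 − 2² = 133, 137 − 3² = 128, 137 − 4² = 121 = 11² ⇒ 137 = 4² + 11².
  Combine using the Brahmagupta–Fibonacci identity (a² + b²)(c² + d²) = (ac − bd)² + (ad + bc)² = (ac + bd)² + (ad − bc)²:
  5 · 137 = 685: from (1² + 2²)(4² + 11²), take (1·4 − 2·11, 1·11 + 2·4) = (4 − 22, 11 + 8) = (-18, 19); dropping signs (only squares matter) gives (18, 19); check 18² + 19² = 324 + 361 = 685 ✓.
Step 4: Order so x ≤ y and verify: 18² + 19² = 324 + 361 = 685 = n. ✓

n = 685 = 18² + 19² (one valid representation with x ≤ y).


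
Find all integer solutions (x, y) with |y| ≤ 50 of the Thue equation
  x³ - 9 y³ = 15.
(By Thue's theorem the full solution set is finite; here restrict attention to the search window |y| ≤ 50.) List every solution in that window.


The equation is x³ - 9y³ = 15. For fixed y, x³ = 9·y³ + 15, so a solution requires the RHS to be a perfect cube.
Strategy: iterate y from -50 to 50, compute RHS = 9·y³ + 15, and check whether it is a (positive or negative) perfect cube.
Check small values of y:
  y = 0: RHS = 15 is not a perfect cube.
  y = 1: RHS = 24 is not a perfect cube.
  y = -1: RHS = 6 is not a perfect cube.
  y = 2: RHS = 87 is not a perfect cube.
  y = -2: RHS = -57 is not a perfect cube.
  y = 3: RHS = 258 is not a perfect cube.
  y = -3: RHS = -228 is not a perfect cube.
Continuing the search up to |y| = 50 finds no solutions either.
No (x, y) in the scanned range satisfies the equation.

No integer solutions with |y| ≤ 50.


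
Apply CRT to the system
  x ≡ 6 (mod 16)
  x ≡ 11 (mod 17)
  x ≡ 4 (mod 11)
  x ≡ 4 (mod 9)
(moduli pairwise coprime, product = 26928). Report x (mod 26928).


Product of moduli M = 16 · 17 · 11 · 9 = 26928.
Merge one congruence at a time:
  Start: x ≡ 6 (mod 16).
  Combine with x ≡ 11 (mod 17); new modulus lcm = 272.
    Write x = 6 + 16·t and substitute into x ≡ 11 (mod 17): 16·t ≡ 11 − 6 = 5 (mod 17).
    The inverse of 16 mod 17 is 16 (since 16·16 = 256 = 15·17 + 1), so t ≡ 16·5 = 80 ≡ 12 (mod 17).
    Then x = 6 + 16·12 = 198, valid modulo lcm(16, 17) = 272: x ≡ 198 (mod 272).
  Combine with x ≡ 4 (mod 11); new modulus lcm = 2992.
    Write x = 198 + 272·t and substitute into x ≡ 4 (mod 11): 272·t ≡ 4 − 198 = -194 (mod 11).
    Reduce coefficients mod 11: 8·t ≡ 4 (mod 11).
    The inverse of 8 mod 11 is 7 (since 8·7 = 56 = 5·11 + 1), so t ≡ 7·4 = 28 ≡ 6 (mod 11).
    Then x = 198 + 272·6 = 1830, valid modulo lcm(272, 11) = 2992: x ≡ 1830 (mod 2992).
  Combine with x ≡ 4 (mod 9); new modulus lcm = 26928.
    Write x = 1830 + 2992·t and substitute into x ≡ 4 (mod 9): 2992·t ≡ 4 − 1830 = -1826 (mod 9).
    Reduce coefficients mod 9: 4·t ≡ 1 (mod 9).
    The inverse of 4 mod 9 is 7 (since 4·7 = 28 = 3·9 + 1), so t ≡ 7·1 = 7 ≡ 7 (mod 9).
    Then x = 1830 + 2992·7 = 22774, valid modulo lcm(2992, 9) = 26928: x ≡ 22774 (mod 26928).
Verify against each original: 22774 mod 16 = 6, 22774 mod 17 = 11, 22774 mod 11 = 4, 22774 mod 9 = 4.

x ≡ 22774 (mod 26928).


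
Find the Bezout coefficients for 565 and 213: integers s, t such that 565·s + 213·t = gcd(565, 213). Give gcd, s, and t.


Euclidean algorithm on (565, 213) — divide until remainder is 0:
  565 = 2 · 213 + 139
  213 = 1 · 139 + 74
  139 = 1 · 74 + 65
  74 = 1 · 65 + 9
  65 = 7 · 9 + 2
  9 = 4 · 2 + 1
  2 = 2 · 1 + 0
gcd(565, 213) = 1.
Track Bezout coefficients alongside the remainders: start with r₀ = 565 = a·1 + b·0 (s = 1, t = 0) and r₁ = 213 = a·0 + b·1 (s = 0, t = 1); each new remainder r_{k+1} = r_{k-1} − q_k·r_k inherits s_{k+1} = s_{k-1} − q_k·s_k, t_{k+1} = t_{k-1} − q_k·t_k, so r_k = a·s_k + b·t_k at every step:
  q = 2: r = 139, s = 1 − 2·0 = 1, t = 0 − 2·1 = -2  (check: 565·1 + 213·(-2) = 139)
  q = 1: r = 74, s = 0 − 1·1 = -1, t = 1 − 1·(-2) = 3  (check: 565·(-1) + 213·3 = 74)
  q = 1: r = 65, s = 1 − 1·(-1) = 2, t = -2 − 1·3 = -5  (check: 565·2 + 213·(-5) = 65)
  q = 1: r = 9, s = -1 − 1·2 = -3, t = 3 − 1·(-5) = 8  (check: 565·(-3) + 213·8 = 9)
  q = 7: r = 2, s = 2 − 7·(-3) = 23, t = -5 − 7·8 = -61  (check: 565·23 + 213·(-61) = 2)
  q = 4: r = 1, s = -3 − 4·23 = -95, t = 8 − 4·(-61) = 252  (check: 565·(-95) + 213·252 = 1)
The row with r = 1 (the gcd) gives the Bezout coefficients s = -95, t = 252.
Result: 565 · (-95) + 213 · (252) = 1.

gcd(565, 213) = 1; s = -95, t = 252 (check: 565·(-95) + 213·252 = 1).


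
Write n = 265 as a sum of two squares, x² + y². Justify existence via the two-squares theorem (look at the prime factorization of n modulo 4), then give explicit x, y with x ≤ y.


Step 1: Factor n = 265 = 5 · 53.
Step 2: Check the mod-4 condition on each prime factor: 5 ≡ 1 (mod 4), exponent 1; 53 ≡ 1 (mod 4), exponent 1.
All primes ≡ 3 (mod 4) appear to even exponent (or don't appear), so by the two-squares theorem n IS expressible as a sum of two squares.
Step 3: Build a representation. Here n = 5 · 53 is a product of primes ≡ 1 (mod 4). Each prime p ≡ 1 (mod 4) is itself a sum of two squares; find a² by testing p − a² for a perfect square:
  5: 5 − 1² = 4 = 2² ⇒ 5 = 1² + 2².
  53: 53 − 1² = 52, 53 − 2² = 49 = 7² ⇒ 53 = 2² + 7².
  Combine using the Brahmagupta–Fibonacci identity (a² + b²)(c² + d²) = (ac − bd)² + (ad + bc)² = (ac + bd)² + (ad − bc)²:
  5 · 53 = 265: from (1² + 2²)(2² + 7²), take (1·2 − 2·7, 1·7 + 2·2) = (2 − 14, 7 + 4) = (-12, 11); dropping signs (only squares matter) gives (12, 11); check 12² + 11² = 144 + 121 = 265 ✓.
Step 4: Order so x ≤ y and verify: 11² + 12² = 121 + 144 = 265 = n. ✓

n = 265 = 11² + 12² (one valid representation with x ≤ y).


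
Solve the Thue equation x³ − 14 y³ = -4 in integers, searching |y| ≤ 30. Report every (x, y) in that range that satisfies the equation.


The equation is x³ - 14y³ = -4. For fixed y, x³ = 14·y³ − 4, so a solution requires the RHS to be a perfect cube.
Strategy: iterate y from -30 to 30, compute RHS = 14·y³ − 4, and check whether it is a (positive or negative) perfect cube.
Check small values of y:
  y = 0: RHS = -4 is not a perfect cube.
  y = 1: RHS = 10 is not a perfect cube.
  y = -1: RHS = -18 is not a perfect cube.
  y = 2: RHS = 108 is not a perfect cube.
  y = -2: RHS = -116 is not a perfect cube.
  y = 3: RHS = 374 is not a perfect cube.
  y = -3: RHS = -382 is not a perfect cube.
Continuing the search up to |y| = 30 finds no solutions either.
No (x, y) in the scanned range satisfies the equation.

No integer solutions with |y| ≤ 30.


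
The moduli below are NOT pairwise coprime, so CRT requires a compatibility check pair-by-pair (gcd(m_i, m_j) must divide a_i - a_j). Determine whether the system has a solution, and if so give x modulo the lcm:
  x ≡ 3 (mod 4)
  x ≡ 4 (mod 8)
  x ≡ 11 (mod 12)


Moduli 4, 8, 12 are not pairwise coprime, so CRT works modulo lcm(m_i) when all pairwise compatibility conditions hold.
Pairwise compatibility: gcd(m_i, m_j) must divide a_i - a_j for every pair.
Merge one congruence at a time:
  Start: x ≡ 3 (mod 4).
  Combine with x ≡ 4 (mod 8): gcd(4, 8) = 4, and 4 - 3 = 1 is NOT divisible by 4.
    ⇒ system is inconsistent (no integer solution).

No solution (the system is inconsistent).


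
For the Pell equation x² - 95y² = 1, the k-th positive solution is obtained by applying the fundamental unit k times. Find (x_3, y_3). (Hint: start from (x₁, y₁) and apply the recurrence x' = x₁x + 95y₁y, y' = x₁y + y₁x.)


Step 1: Find the fundamental solution (x₁, y₁) of x² - 95y² = 1.
  Expand √95 as a continued fraction. a₀ = ⌊√95⌋ = 9; iterate m_{k+1} = d_k·a_k − m_k, d_{k+1} = (95 − m_{k+1}²)/d_k, a_{k+1} = ⌊(a₀ + m_{k+1})/d_{k+1}⌋ (starting m₀ = 0, d₀ = 1), with convergents p_k = a_k·p_{k-1} + p_{k-2}, q_k = a_k·q_{k-1} + q_{k-2} (p₋₁ = 1, q₋₁ = 0):
  k = 0: a₀ = 9; p₀/q₀ = 9/1; p₀² − 95·q₀² = 81 − 95 = -14.
  k = 1: m = 9, d = 14, a = ⌊(9 + 9)/14⌋ = 1; p/q = (1·9 + 1)/(1·1 + 0) = 10/1; p² − 95·q² = 100 − 95 = 5.
  k = 2: m = 5, d = 5, a = ⌊(9 + 5)/5⌋ = 2; p/q = (2·10 + 9)/(2·1 + 1) = 29/3; p² − 95·q² = 841 − 855 = -14.
  k = 3: m = 5, d = 14, a = ⌊(9 + 5)/14⌋ = 1; p/q = (1·29 + 10)/(1·3 + 1) = 39/4; p² − 95·q² = 1521 − 1520 = 1.
  The first convergent with p² − 95·q² = 1 gives the fundamental solution (x₁, y₁) = (39, 4).
Step 2: Apply the recurrence (x_{n+1}, y_{n+1}) = (x₁x_n + 95y₁y_n, x₁y_n + y₁x_n) repeatedly.
  From (x_1, y_1) = (39, 4): x_2 = 39·39 + 95·4·4 = 3041; y_2 = 39·4 + 4·39 = 312.
  From (x_2, y_2) = (3041, 312): x_3 = 39·3041 + 95·4·312 = 237159; y_3 = 39·312 + 4·3041 = 24332.
Step 3: Verify x_3² - 95·y_3² = 56244391281 - 56244391280 = 1 (should be 1). ✓

(x_1, y_1) = (39, 4); (x_3, y_3) = (237159, 24332).


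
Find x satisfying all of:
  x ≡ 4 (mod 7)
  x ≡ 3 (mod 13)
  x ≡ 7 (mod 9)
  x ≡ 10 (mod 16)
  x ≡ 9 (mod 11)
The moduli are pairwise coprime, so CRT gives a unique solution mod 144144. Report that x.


Product of moduli M = 7 · 13 · 9 · 16 · 11 = 144144.
Merge one congruence at a time:
  Start: x ≡ 4 (mod 7).
  Combine with x ≡ 3 (mod 13); new modulus lcm = 91.
    Write x = 4 + 7·t and substitute into x ≡ 3 (mod 13): 7·t ≡ 3 − 4 = -1 (mod 13).
    Reduce coefficients mod 13: 7·t ≡ 12 (mod 13).
    The inverse of 7 mod 13 is 2 (since 7·2 = 14 = 1·13 + 1), so t ≡ 2·12 = 24 ≡ 11 (mod 13).
    Then x = 4 + 7·11 = 81, valid modulo lcm(7, 13) = 91: x ≡ 81 (mod 91).
  Combine with x ≡ 7 (mod 9); new modulus lcm = 819.
    Write x = 81 + 91·t and substitute into x ≡ 7 (mod 9): 91·t ≡ 7 − 81 = -74 (mod 9).
    Reduce coefficients mod 9: 1·t ≡ 7 (mod 9).
    So t ≡ 7 (mod 9).
    Then x = 81 + 91·7 = 718, valid modulo lcm(91, 9) = 819: x ≡ 718 (mod 819).
  Combine with x ≡ 10 (mod 16); new modulus lcm = 13104.
    Write x = 718 + 819·t and substitute into x ≡ 10 (mod 16): 819·t ≡ 10 − 718 = -708 (mod 16).
    Reduce coefficients mod 16: 3·t ≡ 12 (mod 16).
    The inverse of 3 mod 16 is 11 (since 3·11 = 33 = 2·16 + 1), so t ≡ 11·12 = 132 ≡ 4 (mod 16).
    Then x = 718 + 819·4 = 3994, valid modulo lcm(819, 16) = 13104: x ≡ 3994 (mod 13104).
  Combine with x ≡ 9 (mod 11); new modulus lcm = 144144.
    Write x = 3994 + 13104·t and substitute into x ≡ 9 (mod 11): 13104·t ≡ 9 − 3994 = -3985 (mod 11).
    Reduce coefficients mod 11: 3·t ≡ 8 (mod 11).
    The inverse of 3 mod 11 is 4 (since 3·4 = 12 = 1·11 + 1), so t ≡ 4·8 = 32 ≡ 10 (mod 11).
    Then x = 3994 + 13104·10 = 135034, valid modulo lcm(13104, 11) = 144144: x ≡ 135034 (mod 144144).
Verify against each original: 135034 mod 7 = 4, 135034 mod 13 = 3, 135034 mod 9 = 7, 135034 mod 16 = 10, 135034 mod 11 = 9.

x ≡ 135034 (mod 144144).


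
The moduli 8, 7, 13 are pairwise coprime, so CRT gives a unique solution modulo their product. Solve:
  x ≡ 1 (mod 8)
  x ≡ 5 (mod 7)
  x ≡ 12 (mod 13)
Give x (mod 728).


Moduli 8, 7, 13 are pairwise coprime; by CRT there is a unique solution modulo M = 8 · 7 · 13 = 728.
Solve pairwise, accumulating the modulus:
  Start with x ≡ 1 (mod 8).
  Combine with x ≡ 5 (mod 7): since gcd(8, 7) = 1, we get a unique residue mod 56.
    Write x = 1 + 8·t and substitute into x ≡ 5 (mod 7): 8·t ≡ 5 − 1 = 4 (mod 7).
    Reduce coefficients mod 7: 1·t ≡ 4 (mod 7).
    So t ≡ 4 (mod 7).
    Then x = 1 + 8·4 = 33, valid modulo lcm(8, 7) = 56: x ≡ 33 (mod 56).
  Combine with x ≡ 12 (mod 13): since gcd(56, 13) = 1, we get a unique residue mod 728.
    Write x = 33 + 56·t and substitute into x ≡ 12 (mod 13): 56·t ≡ 12 − 33 = -21 (mod 13).
    Reduce coefficients mod 13: 4·t ≡ 5 (mod 13).
    The inverse of 4 mod 13 is 10 (since 4·10 = 40 = 3·13 + 1), so t ≡ 10·5 = 50 ≡ 11 (mod 13).
    Then x = 33 + 56·11 = 649, valid modulo lcm(56, 13) = 728: x ≡ 649 (mod 728).
Verify: 649 mod 8 = 1 ✓, 649 mod 7 = 5 ✓, 649 mod 13 = 12 ✓.

x ≡ 649 (mod 728).


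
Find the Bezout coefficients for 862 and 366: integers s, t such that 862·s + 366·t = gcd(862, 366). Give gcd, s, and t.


Euclidean algorithm on (862, 366) — divide until remainder is 0:
  862 = 2 · 366 + 130
  366 = 2 · 130 + 106
  130 = 1 · 106 + 24
  106 = 4 · 24 + 10
  24 = 2 · 10 + 4
  10 = 2 · 4 + 2
  4 = 2 · 2 + 0
gcd(862, 366) = 2.
Track Bezout coefficients alongside the remainders: start with r₀ = 862 = a·1 + b·0 (s = 1, t = 0) and r₁ = 366 = a·0 + b·1 (s = 0, t = 1); each new remainder r_{k+1} = r_{k-1} − q_k·r_k inherits s_{k+1} = s_{k-1} − q_k·s_k, t_{k+1} = t_{k-1} − q_k·t_k, so r_k = a·s_k + b·t_k at every step:
  q = 2: r = 130, s = 1 − 2·0 = 1, t = 0 − 2·1 = -2  (check: 862·1 + 366·(-2) = 130)
  q = 2: r = 106, s = 0 − 2·1 = -2, t = 1 − 2·(-2) = 5  (check: 862·(-2) + 366·5 = 106)
  q = 1: r = 24, s = 1 − 1·(-2) = 3, t = -2 − 1·5 = -7  (check: 862·3 + 366·(-7) = 24)
  q = 4: r = 10, s = -2 − 4·3 = -14, t = 5 − 4·(-7) = 33  (check: 862·(-14) + 366·33 = 10)
  q = 2: r = 4, s = 3 − 2·(-14) = 31, t = -7 − 2·33 = -73  (check: 862·31 + 366·(-73) = 4)
  q = 2: r = 2, s = -14 − 2·31 = -76, t = 33 − 2·(-73) = 179  (check: 862·(-76) + 366·179 = 2)
The row with r = 2 (the gcd) gives the Bezout coefficients s = -76, t = 179.
Result: 862 · (-76) + 366 · (179) = 2.

gcd(862, 366) = 2; s = -76, t = 179 (check: 862·(-76) + 366·179 = 2).


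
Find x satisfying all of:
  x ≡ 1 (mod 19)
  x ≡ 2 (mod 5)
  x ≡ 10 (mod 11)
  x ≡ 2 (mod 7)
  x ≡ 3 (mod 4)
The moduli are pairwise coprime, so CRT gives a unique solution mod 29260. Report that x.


Product of moduli M = 19 · 5 · 11 · 7 · 4 = 29260.
Merge one congruence at a time:
  Start: x ≡ 1 (mod 19).
  Combine with x ≡ 2 (mod 5); new modulus lcm = 95.
    Write x = 1 + 19·t and substitute into x ≡ 2 (mod 5): 19·t ≡ 2 − 1 = 1 (mod 5).
    Reduce coefficients mod 5: 4·t ≡ 1 (mod 5).
    The inverse of 4 mod 5 is 4 (since 4·4 = 16 = 3·5 + 1), so t ≡ 4·1 = 4 ≡ 4 (mod 5).
    Then x = 1 + 19·4 = 77, valid modulo lcm(19, 5) = 95: x ≡ 77 (mod 95).
  Combine with x ≡ 10 (mod 11); new modulus lcm = 1045.
    Write x = 77 + 95·t and substitute into x ≡ 10 (mod 11): 95·t ≡ 10 − 77 = -67 (mod 11).
    Reduce coefficients mod 11: 7·t ≡ 10 (mod 11).
    The inverse of 7 mod 11 is 8 (since 7·8 = 56 = 5·11 + 1), so t ≡ 8·10 = 80 ≡ 3 (mod 11).
    Then x = 77 + 95·3 = 362, valid modulo lcm(95, 11) = 1045: x ≡ 362 (mod 1045).
  Combine with x ≡ 2 (mod 7); new modulus lcm = 7315.
    Write x = 362 + 1045·t and substitute into x ≡ 2 (mod 7): 1045·t ≡ 2 − 362 = -360 (mod 7).
    Reduce coefficients mod 7: 2·t ≡ 4 (mod 7).
    The inverse of 2 mod 7 is 4 (since 2·4 = 8 = 1·7 + 1), so t ≡ 4·4 = 16 ≡ 2 (mod 7).
    Then x = 362 + 1045·2 = 2452, valid modulo lcm(1045, 7) = 7315: x ≡ 2452 (mod 7315).
  Combine with x ≡ 3 (mod 4); new modulus lcm = 29260.
    Write x = 2452 + 7315·t and substitute into x ≡ 3 (mod 4): 7315·t ≡ 3 − 2452 = -2449 (mod 4).
    Reduce coefficients mod 4: 3·t ≡ 3 (mod 4).
    The inverse of 3 mod 4 is 3 (since 3·3 = 9 = 2·4 + 1), so t ≡ 3·3 = 9 ≡ 1 (mod 4).
    Then x = 2452 + 7315·1 = 9767, valid modulo lcm(7315, 4) = 29260: x ≡ 9767 (mod 29260).
Verify against each original: 9767 mod 19 = 1, 9767 mod 5 = 2, 9767 mod 11 = 10, 9767 mod 7 = 2, 9767 mod 4 = 3.

x ≡ 9767 (mod 29260).


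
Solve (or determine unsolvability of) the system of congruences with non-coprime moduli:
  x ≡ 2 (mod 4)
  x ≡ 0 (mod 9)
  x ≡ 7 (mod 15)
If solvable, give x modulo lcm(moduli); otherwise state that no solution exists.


Moduli 4, 9, 15 are not pairwise coprime, so CRT works modulo lcm(m_i) when all pairwise compatibility conditions hold.
Pairwise compatibility: gcd(m_i, m_j) must divide a_i - a_j for every pair.
Merge one congruence at a time:
  Start: x ≡ 2 (mod 4).
  Combine with x ≡ 0 (mod 9): gcd(4, 9) = 1; 0 - 2 = -2, which IS divisible by 1, so compatible.
    Write x = 2 + 4·t and substitute into x ≡ 0 (mod 9): 4·t ≡ 0 − 2 = -2 (mod 9).
    Reduce coefficients mod 9: 4·t ≡ 7 (mod 9).
    The inverse of 4 mod 9 is 7 (since 4·7 = 28 = 3·9 + 1), so t ≡ 7·7 = 49 ≡ 4 (mod 9).
    Then x = 2 + 4·4 = 18, valid modulo lcm(4, 9) = 36: x ≡ 18 (mod 36).
  Combine with x ≡ 7 (mod 15): gcd(36, 15) = 3, and 7 - 18 = -11 is NOT divisible by 3.
    ⇒ system is inconsistent (no integer solution).

No solution (the system is inconsistent).


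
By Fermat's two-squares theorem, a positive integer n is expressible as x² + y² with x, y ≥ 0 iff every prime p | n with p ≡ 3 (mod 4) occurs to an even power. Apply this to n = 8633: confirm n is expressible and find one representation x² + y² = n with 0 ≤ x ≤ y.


Step 1: Factor n = 8633 = 89 · 97.
Step 2: Check the mod-4 condition on each prime factor: 89 ≡ 1 (mod 4), exponent 1; 97 ≡ 1 (mod 4), exponent 1.
All primes ≡ 3 (mod 4) appear to even exponent (or don't appear), so by the two-squares theorem n IS expressible as a sum of two squares.
Step 3: Build a representation. Here n = 89 · 97 is a product of primes ≡ 1 (mod 4). Each prime p ≡ 1 (mod 4) is itself a sum of two squares; find a² by testing p − a² for a perfect square:
  89: 89 − 1² = 88, 89 − 2² = 85, 89 − 3² = 80, 89 − 4² = 73, 89 − 5² = 64 = 8² ⇒ 89 = 5² + 8².
  97: 97 − 1² = 96, 97 − 2² = 93, 97 − 3² = 88, 97 − 4² = 81 = 9² ⇒ 97 = 4² + 9².
  Combine using the Brahmagupta–Fibonacci identity (a² + b²)(c² + d²) = (ac − bd)² + (ad + bc)² = (ac + bd)² + (ad − bc)²:
  89 · 97 = 8633: from (5² + 8²)(4² + 9²), take (5·4 − 8·9, 5·9 + 8·4) = (20 − 72, 45 + 32) = (-52, 77); dropping signs (only squares matter) gives (52, 77); check 52² + 77² = 2704 + 5929 = 8633 ✓.
Step 4: Order so x ≤ y and verify: 52² + 77² = 2704 + 5929 = 8633 = n. ✓

n = 8633 = 52² + 77² (one valid representation with x ≤ y).


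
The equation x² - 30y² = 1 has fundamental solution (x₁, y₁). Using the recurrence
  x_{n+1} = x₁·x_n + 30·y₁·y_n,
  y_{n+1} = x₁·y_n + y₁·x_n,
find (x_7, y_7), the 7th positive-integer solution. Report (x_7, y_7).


Step 1: Find the fundamental solution (x₁, y₁) of x² - 30y² = 1.
  Expand √30 as a continued fraction. a₀ = ⌊√30⌋ = 5; iterate m_{k+1} = d_k·a_k − m_k, d_{k+1} = (30 − m_{k+1}²)/d_k, a_{k+1} = ⌊(a₀ + m_{k+1})/d_{k+1}⌋ (starting m₀ = 0, d₀ = 1), with convergents p_k = a_k·p_{k-1} + p_{k-2}, q_k = a_k·q_{k-1} + q_{k-2} (p₋₁ = 1, q₋₁ = 0):
  k = 0: a₀ = 5; p₀/q₀ = 5/1; p₀² − 30·q₀² = 25 − 30 = -5.
  k = 1: m = 5, d = 5, a = ⌊(5 + 5)/5⌋ = 2; p/q = (2·5 + 1)/(2·1 + 0) = 11/2; p² − 30·q² = 121 − 120 = 1.
  The first convergent with p² − 30·q² = 1 gives the fundamental solution (x₁, y₁) = (11, 2).
Step 2: Apply the recurrence (x_{n+1}, y_{n+1}) = (x₁x_n + 30y₁y_n, x₁y_n + y₁x_n) repeatedly.
  From (x_1, y_1) = (11, 2): x_2 = 11·11 + 30·2·2 = 241; y_2 = 11·2 + 2·11 = 44.
  From (x_2, y_2) = (241, 44): x_3 = 11·241 + 30·2·44 = 5291; y_3 = 11·44 + 2·241 = 966.
  From (x_3, y_3) = (5291, 966): x_4 = 11·5291 + 30·2·966 = 116161; y_4 = 11·966 + 2·5291 = 21208.
  From (x_4, y_4) = (116161, 21208): x_5 = 11·116161 + 30·2·21208 = 2550251; y_5 = 11·21208 + 2·116161 = 465610.
  From (x_5, y_5) = (2550251, 465610): x_6 = 11·2550251 + 30·2·465610 = 55989361; y_6 = 11·465610 + 2·2550251 = 10222212.
  From (x_6, y_6) = (55989361, 10222212): x_7 = 11·55989361 + 30·2·10222212 = 1229215691; y_7 = 11·10222212 + 2·55989361 = 224423054.
Step 3: Verify x_7² - 30·y_7² = 1510971215000607481 - 1510971215000607480 = 1 (should be 1). ✓

(x_1, y_1) = (11, 2); (x_7, y_7) = (1229215691, 224423054).


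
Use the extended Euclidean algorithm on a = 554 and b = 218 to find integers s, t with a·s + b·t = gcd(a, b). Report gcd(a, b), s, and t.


Euclidean algorithm on (554, 218) — divide until remainder is 0:
  554 = 2 · 218 + 118
  218 = 1 · 118 + 100
  118 = 1 · 100 + 18
  100 = 5 · 18 + 10
  18 = 1 · 10 + 8
  10 = 1 · 8 + 2
  8 = 4 · 2 + 0
gcd(554, 218) = 2.
Track Bezout coefficients alongside the remainders: start with r₀ = 554 = a·1 + b·0 (s = 1, t = 0) and r₁ = 218 = a·0 + b·1 (s = 0, t = 1); each new remainder r_{k+1} = r_{k-1} − q_k·r_k inherits s_{k+1} = s_{k-1} − q_k·s_k, t_{k+1} = t_{k-1} − q_k·t_k, so r_k = a·s_k + b·t_k at every step:
  q = 2: r = 118, s = 1 − 2·0 = 1, t = 0 − 2·1 = -2  (check: 554·1 + 218·(-2) = 118)
  q = 1: r = 100, s = 0 − 1·1 = -1, t = 1 − 1·(-2) = 3  (check: 554·(-1) + 218·3 = 100)
  q = 1: r = 18, s = 1 − 1·(-1) = 2, t = -2 − 1·3 = -5  (check: 554·2 + 218·(-5) = 18)
  q = 5: r = 10, s = -1 − 5·2 = -11, t = 3 − 5·(-5) = 28  (check: 554·(-11) + 218·28 = 10)
  q = 1: r = 8, s = 2 − 1·(-11) = 13, t = -5 − 1·28 = -33  (check: 554·13 + 218·(-33) = 8)
  q = 1: r = 2, s = -11 − 1·13 = -24, t = 28 − 1·(-33) = 61  (check: 554·(-24) + 218·61 = 2)
The row with r = 2 (the gcd) gives the Bezout coefficients s = -24, t = 61.
Result: 554 · (-24) + 218 · (61) = 2.

gcd(554, 218) = 2; s = -24, t = 61 (check: 554·(-24) + 218·61 = 2).


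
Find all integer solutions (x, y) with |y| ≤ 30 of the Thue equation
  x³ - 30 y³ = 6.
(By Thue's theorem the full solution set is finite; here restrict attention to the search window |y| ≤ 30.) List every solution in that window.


The equation is x³ - 30y³ = 6. For fixed y, x³ = 30·y³ + 6, so a solution requires the RHS to be a perfect cube.
Strategy: iterate y from -30 to 30, compute RHS = 30·y³ + 6, and check whether it is a (positive or negative) perfect cube.
Check small values of y:
  y = 0: RHS = 6 is not a perfect cube.
  y = 1: RHS = 36 is not a perfect cube.
  y = -1: RHS = -24 is not a perfect cube.
  y = 2: RHS = 246 is not a perfect cube.
  y = -2: RHS = -234 is not a perfect cube.
  y = 3: RHS = 816 is not a perfect cube.
  y = -3: RHS = -804 is not a perfect cube.
Continuing the search up to |y| = 30 finds no solutions either.
No (x, y) in the scanned range satisfies the equation.

No integer solutions with |y| ≤ 30.


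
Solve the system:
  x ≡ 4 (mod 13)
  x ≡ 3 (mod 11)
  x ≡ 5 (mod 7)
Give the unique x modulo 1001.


Moduli 13, 11, 7 are pairwise coprime; by CRT there is a unique solution modulo M = 13 · 11 · 7 = 1001.
Solve pairwise, accumulating the modulus:
  Start with x ≡ 4 (mod 13).
  Combine with x ≡ 3 (mod 11): since gcd(13, 11) = 1, we get a unique residue mod 143.
    Write x = 4 + 13·t and substitute into x ≡ 3 (mod 11): 13·t ≡ 3 − 4 = -1 (mod 11).
    Reduce coefficients mod 11: 2·t ≡ 10 (mod 11).
    The inverse of 2 mod 11 is 6 (since 2·6 = 12 = 1·11 + 1), so t ≡ 6·10 = 60 ≡ 5 (mod 11).
    Then x = 4 + 13·5 = 69, valid modulo lcm(13, 11) = 143: x ≡ 69 (mod 143).
  Combine with x ≡ 5 (mod 7): since gcd(143, 7) = 1, we get a unique residue mod 1001.
    Write x = 69 + 143·t and substitute into x ≡ 5 (mod 7): 143·t ≡ 5 − 69 = -64 (mod 7).
    Reduce coefficients mod 7: 3·t ≡ 6 (mod 7).
    The inverse of 3 mod 7 is 5 (since 3·5 = 15 = 2·7 + 1), so t ≡ 5·6 = 30 ≡ 2 (mod 7).
    Then x = 69 + 143·2 = 355, valid modulo lcm(143, 7) = 1001: x ≡ 355 (mod 1001).
Verify: 355 mod 13 = 4 ✓, 355 mod 11 = 3 ✓, 355 mod 7 = 5 ✓.

x ≡ 355 (mod 1001).


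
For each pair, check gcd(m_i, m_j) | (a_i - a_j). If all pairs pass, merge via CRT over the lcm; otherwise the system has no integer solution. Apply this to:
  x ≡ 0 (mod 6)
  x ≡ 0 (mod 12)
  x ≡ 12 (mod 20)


Moduli 6, 12, 20 are not pairwise coprime, so CRT works modulo lcm(m_i) when all pairwise compatibility conditions hold.
Pairwise compatibility: gcd(m_i, m_j) must divide a_i - a_j for every pair.
Merge one congruence at a time:
  Start: x ≡ 0 (mod 6).
  Combine with x ≡ 0 (mod 12): gcd(6, 12) = 6; 0 - 0 = 0, which IS divisible by 6, so compatible.
    Write x = 0 + 6·t and substitute into x ≡ 0 (mod 12): 6·t ≡ 0 − 0 = 0 (mod 12).
    Divide the congruence (and modulus) by g = 6: 1·t ≡ 0 (mod 2).
    So t ≡ 0 (mod 2).
    Then x = 0 + 6·0 = 0, valid modulo lcm(6, 12) = 12: x ≡ 0 (mod 12).
  Combine with x ≡ 12 (mod 20): gcd(12, 20) = 4; 12 - 0 = 12, which IS divisible by 4, so compatible.
    Write x = 0 + 12·t and substitute into x ≡ 12 (mod 20): 12·t ≡ 12 − 0 = 12 (mod 20).
    Divide the congruence (and modulus) by g = 4: 3·t ≡ 3 (mod 5).
    The inverse of 3 mod 5 is 2 (since 3·2 = 6 = 1·5 + 1), so t ≡ 2·3 = 6 ≡ 1 (mod 5).
    Then x = 0 + 12·1 = 12, valid modulo lcm(12, 20) = 60: x ≡ 12 (mod 60).
Verify: 12 mod 6 = 0, 12 mod 12 = 0, 12 mod 20 = 12.

x ≡ 12 (mod 60).


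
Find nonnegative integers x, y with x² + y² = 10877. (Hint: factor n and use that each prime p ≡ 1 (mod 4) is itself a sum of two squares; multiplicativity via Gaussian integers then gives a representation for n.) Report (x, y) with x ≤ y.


Step 1: Factor n = 10877 = 73 · 149.
Step 2: Check the mod-4 condition on each prime factor: 73 ≡ 1 (mod 4), exponent 1; 149 ≡ 1 (mod 4), exponent 1.
All primes ≡ 3 (mod 4) appear to even exponent (or don't appear), so by the two-squares theorem n IS expressible as a sum of two squares.
Step 3: Build a representation. Here n = 73 · 149 is a product of primes ≡ 1 (mod 4). Each prime p ≡ 1 (mod 4) is itself a sum of two squares; find a² by testing p − a² for a perfect square:
  73: 73 − 1² = 72, 73 − 2² = 69, 73 − 3² = 64 = 8² ⇒ 73 = 3² + 8².
  149: 149 − 1² = 148, 149 − 2² = 145, 149 − 3² = 140, 149 − 4² = 133, 149 − 5² = 124, 149 − 6² = 113, 149 − 7² = 100 = 10² ⇒ 149 = 7² + 10².
  Combine using the Brahmagupta–Fibonacci identity (a² + b²)(c² + d²) = (ac − bd)² + (ad + bc)² = (ac + bd)² + (ad − bc)²:
  73 · 149 = 10877: from (3² + 8²)(7² + 10²), take (3·7 − 8·10, 3·10 + 8·7) = (21 − 80, 30 + 56) = (-59, 86); dropping signs (only squares matter) gives (59, 86); check 59² + 86² = 3481 + 7396 = 10877 ✓.
Step 4: Order so x ≤ y and verify: 59² + 86² = 3481 + 7396 = 10877 = n. ✓

n = 10877 = 59² + 86² (one valid representation with x ≤ y).


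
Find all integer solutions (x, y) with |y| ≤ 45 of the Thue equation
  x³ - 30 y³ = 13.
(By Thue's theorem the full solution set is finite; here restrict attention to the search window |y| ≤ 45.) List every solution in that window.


The equation is x³ - 30y³ = 13. For fixed y, x³ = 30·y³ + 13, so a solution requires the RHS to be a perfect cube.
Strategy: iterate y from -45 to 45, compute RHS = 30·y³ + 13, and check whether it is a (positive or negative) perfect cube.
Check small values of y:
  y = 0: RHS = 13 is not a perfect cube.
  y = 1: RHS = 43 is not a perfect cube.
  y = -1: RHS = -17 is not a perfect cube.
  y = 2: RHS = 253 is not a perfect cube.
  y = -2: RHS = -227 is not a perfect cube.
  y = 3: RHS = 823 is not a perfect cube.
  y = -3: RHS = -797 is not a perfect cube.
Continuing the search up to |y| = 45 finds no solutions either.
No (x, y) in the scanned range satisfies the equation.

No integer solutions with |y| ≤ 45.


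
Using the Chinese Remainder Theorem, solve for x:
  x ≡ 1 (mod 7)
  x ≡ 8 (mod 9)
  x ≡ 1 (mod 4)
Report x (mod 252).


Moduli 7, 9, 4 are pairwise coprime; by CRT there is a unique solution modulo M = 7 · 9 · 4 = 252.
Solve pairwise, accumulating the modulus:
  Start with x ≡ 1 (mod 7).
  Combine with x ≡ 8 (mod 9): since gcd(7, 9) = 1, we get a unique residue mod 63.
    Write x = 1 + 7·t and substitute into x ≡ 8 (mod 9): 7·t ≡ 8 − 1 = 7 (mod 9).
    The inverse of 7 mod 9 is 4 (since 7·4 = 28 = 3·9 + 1), so t ≡ 4·7 = 28 ≡ 1 (mod 9).
    Then x = 1 + 7·1 = 8, valid modulo lcm(7, 9) = 63: x ≡ 8 (mod 63).
  Combine with x ≡ 1 (mod 4): since gcd(63, 4) = 1, we get a unique residue mod 252.
    Write x = 8 + 63·t and substitute into x ≡ 1 (mod 4): 63·t ≡ 1 − 8 = -7 (mod 4).
    Reduce coefficients mod 4: 3·t ≡ 1 (mod 4).
    The inverse of 3 mod 4 is 3 (since 3·3 = 9 = 2·4 + 1), so t ≡ 3·1 = 3 ≡ 3 (mod 4).
    Then x = 8 + 63·3 = 197, valid modulo lcm(63, 4) = 252: x ≡ 197 (mod 252).
Verify: 197 mod 7 = 1 ✓, 197 mod 9 = 8 ✓, 197 mod 4 = 1 ✓.

x ≡ 197 (mod 252).


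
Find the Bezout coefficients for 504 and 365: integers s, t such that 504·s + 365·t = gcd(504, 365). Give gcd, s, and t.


Euclidean algorithm on (504, 365) — divide until remainder is 0:
  504 = 1 · 365 + 139
  365 = 2 · 139 + 87
  139 = 1 · 87 + 52
  87 = 1 · 52 + 35
  52 = 1 · 35 + 17
  35 = 2 · 17 + 1
  17 = 17 · 1 + 0
gcd(504, 365) = 1.
Track Bezout coefficients alongside the remainders: start with r₀ = 504 = a·1 + b·0 (s = 1, t = 0) and r₁ = 365 = a·0 + b·1 (s = 0, t = 1); each new remainder r_{k+1} = r_{k-1} − q_k·r_k inherits s_{k+1} = s_{k-1} − q_k·s_k, t_{k+1} = t_{k-1} − q_k·t_k, so r_k = a·s_k + b·t_k at every step:
  q = 1: r = 139, s = 1 − 1·0 = 1, t = 0 − 1·1 = -1  (check: 504·1 + 365·(-1) = 139)
  q = 2: r = 87, s = 0 − 2·1 = -2, t = 1 − 2·(-1) = 3  (check: 504·(-2) + 365·3 = 87)
  q = 1: r = 52, s = 1 − 1·(-2) = 3, t = -1 − 1·3 = -4  (check: 504·3 + 365·(-4) = 52)
  q = 1: r = 35, s = -2 − 1·3 = -5, t = 3 − 1·(-4) = 7  (check: 504·(-5) + 365·7 = 35)
  q = 1: r = 17, s = 3 − 1·(-5) = 8, t = -4 − 1·7 = -11  (check: 504·8 + 365·(-11) = 17)
  q = 2: r = 1, s = -5 − 2·8 = -21, t = 7 − 2·(-11) = 29  (check: 504·(-21) + 365·29 = 1)
The row with r = 1 (the gcd) gives the Bezout coefficients s = -21, t = 29.
Result: 504 · (-21) + 365 · (29) = 1.

gcd(504, 365) = 1; s = -21, t = 29 (check: 504·(-21) + 365·29 = 1).


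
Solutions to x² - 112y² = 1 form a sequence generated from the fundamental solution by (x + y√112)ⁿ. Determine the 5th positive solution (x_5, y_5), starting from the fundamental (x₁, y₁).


Step 1: Find the fundamental solution (x₁, y₁) of x² - 112y² = 1.
  Expand √112 as a continued fraction. a₀ = ⌊√112⌋ = 10; iterate m_{k+1} = d_k·a_k − m_k, d_{k+1} = (112 − m_{k+1}²)/d_k, a_{k+1} = ⌊(a₀ + m_{k+1})/d_{k+1}⌋ (starting m₀ = 0, d₀ = 1), with convergents p_k = a_k·p_{k-1} + p_{k-2}, q_k = a_k·q_{k-1} + q_{k-2} (p₋₁ = 1, q₋₁ = 0):
  k = 0: a₀ = 10; p₀/q₀ = 10/1; p₀² − 112·q₀² = 100 − 112 = -12.
  k = 1: m = 10, d = 12, a = ⌊(10 + 10)/12⌋ = 1; p/q = (1·10 + 1)/(1·1 + 0) = 11/1; p² − 112·q² = 121 − 112 = 9.
  k = 2: m = 2, d = 9, a = ⌊(10 + 2)/9⌋ = 1; p/q = (1·11 + 10)/(1·1 + 1) = 21/2; p² − 112·q² = 441 − 448 = -7.
  k = 3: m = 7, d = 7, a = ⌊(10 + 7)/7⌋ = 2; p/q = (2·21 + 11)/(2·2 + 1) = 53/5; p² − 112·q² = 2809 − 2800 = 9.
  k = 4: m = 7, d = 9, a = ⌊(10 + 7)/9⌋ = 1; p/q = (1·53 + 21)/(1·5 + 2) = 74/7; p² − 112·q² = 5476 − 5488 = -12.
  k = 5: m = 2, d = 12, a = ⌊(10 + 2)/12⌋ = 1; p/q = (1·74 + 53)/(1·7 + 5) = 127/12; p² − 112·q² = 16129 − 16128 = 1.
  The first convergent with p² − 112·q² = 1 gives the fundamental solution (x₁, y₁) = (127, 12).
Step 2: Apply the recurrence (x_{n+1}, y_{n+1}) = (x₁x_n + 112y₁y_n, x₁y_n + y₁x_n) repeatedly.
  From (x_1, y_1) = (127, 12): x_2 = 127·127 + 112·12·12 = 32257; y_2 = 127·12 + 12·127 = 3048.
  From (x_2, y_2) = (32257, 3048): x_3 = 127·32257 + 112·12·3048 = 8193151; y_3 = 127·3048 + 12·32257 = 774180.
  From (x_3, y_3) = (8193151, 774180): x_4 = 127·8193151 + 112·12·774180 = 2081028097; y_4 = 127·774180 + 12·8193151 = 196638672.
  From (x_4, y_4) = (2081028097, 196638672): x_5 = 127·2081028097 + 112·12·196638672 = 528572943487; y_5 = 127·196638672 + 12·2081028097 = 49945448508.
Step 3: Verify x_5² - 112·y_5² = 279389356586511295719169 - 279389356586511295719168 = 1 (should be 1). ✓

(x_1, y_1) = (127, 12); (x_5, y_5) = (528572943487, 49945448508).


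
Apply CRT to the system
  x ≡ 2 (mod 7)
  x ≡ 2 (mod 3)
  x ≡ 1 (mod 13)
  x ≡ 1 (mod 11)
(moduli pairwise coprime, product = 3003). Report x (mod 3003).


Product of moduli M = 7 · 3 · 13 · 11 = 3003.
Merge one congruence at a time:
  Start: x ≡ 2 (mod 7).
  Combine with x ≡ 2 (mod 3); new modulus lcm = 21.
    Write x = 2 + 7·t and substitute into x ≡ 2 (mod 3): 7·t ≡ 2 − 2 = 0 (mod 3).
    Reduce coefficients mod 3: 1·t ≡ 0 (mod 3).
    So t ≡ 0 (mod 3).
    Then x = 2 + 7·0 = 2, valid modulo lcm(7, 3) = 21: x ≡ 2 (mod 21).
  Combine with x ≡ 1 (mod 13); new modulus lcm = 273.
    Write x = 2 + 21·t and substitute into x ≡ 1 (mod 13): 21·t ≡ 1 − 2 = -1 (mod 13).
    Reduce coefficients mod 13: 8·t ≡ 12 (mod 13).
    The inverse of 8 mod 13 is 5 (since 8·5 = 40 = 3·13 + 1), so t ≡ 5·12 = 60 ≡ 8 (mod 13).
    Then x = 2 + 21·8 = 170, valid modulo lcm(21, 13) = 273: x ≡ 170 (mod 273).
  Combine with x ≡ 1 (mod 11); new modulus lcm = 3003.
    Write x = 170 + 273·t and substitute into x ≡ 1 (mod 11): 273·t ≡ 1 − 170 = -169 (mod 11).
    Reduce coefficients mod 11: 9·t ≡ 7 (mod 11).
    The inverse of 9 mod 11 is 5 (since 9·5 = 45 = 4·11 + 1), so t ≡ 5·7 = 35 ≡ 2 (mod 11).
    Then x = 170 + 273·2 = 716, valid modulo lcm(273, 11) = 3003: x ≡ 716 (mod 3003).
Verify against each original: 716 mod 7 = 2, 716 mod 3 = 2, 716 mod 13 = 1, 716 mod 11 = 1.

x ≡ 716 (mod 3003).


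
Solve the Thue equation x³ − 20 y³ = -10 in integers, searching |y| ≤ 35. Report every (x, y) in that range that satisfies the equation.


The equation is x³ - 20y³ = -10. For fixed y, x³ = 20·y³ − 10, so a solution requires the RHS to be a perfect cube.
Strategy: iterate y from -35 to 35, compute RHS = 20·y³ − 10, and check whether it is a (positive or negative) perfect cube.
Check small values of y:
  y = 0: RHS = -10 is not a perfect cube.
  y = 1: RHS = 10 is not a perfect cube.
  y = -1: RHS = -30 is not a perfect cube.
  y = 2: RHS = 150 is not a perfect cube.
  y = -2: RHS = -170 is not a perfect cube.
  y = 3: RHS = 530 is not a perfect cube.
  y = -3: RHS = -550 is not a perfect cube.
Continuing the search up to |y| = 35 finds no solutions either.
No (x, y) in the scanned range satisfies the equation.

No integer solutions with |y| ≤ 35.


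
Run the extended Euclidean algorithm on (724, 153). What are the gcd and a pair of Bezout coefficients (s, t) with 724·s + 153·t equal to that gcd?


Euclidean algorithm on (724, 153) — divide until remainder is 0:
  724 = 4 · 153 + 112
  153 = 1 · 112 + 41
  112 = 2 · 41 + 30
  41 = 1 · 30 + 11
  30 = 2 · 11 + 8
  11 = 1 · 8 + 3
  8 = 2 · 3 + 2
  3 = 1 · 2 + 1
  2 = 2 · 1 + 0
gcd(724, 153) = 1.
Track Bezout coefficients alongside the remainders: start with r₀ = 724 = a·1 + b·0 (s = 1, t = 0) and r₁ = 153 = a·0 + b·1 (s = 0, t = 1); each new remainder r_{k+1} = r_{k-1} − q_k·r_k inherits s_{k+1} = s_{k-1} − q_k·s_k, t_{k+1} = t_{k-1} − q_k·t_k, so r_k = a·s_k + b·t_k at every step:
  q = 4: r = 112, s = 1 − 4·0 = 1, t = 0 − 4·1 = -4  (check: 724·1 + 153·(-4) = 112)
  q = 1: r = 41, s = 0 − 1·1 = -1, t = 1 − 1·(-4) = 5  (check: 724·(-1) + 153·5 = 41)
  q = 2: r = 30, s = 1 − 2·(-1) = 3, t = -4 − 2·5 = -14  (check: 724·3 + 153·(-14) = 30)
  q = 1: r = 11, s = -1 − 1·3 = -4, t = 5 − 1·(-14) = 19  (check: 724·(-4) + 153·19 = 11)
  q = 2: r = 8, s = 3 − 2·(-4) = 11, t = -14 − 2·19 = -52  (check: 724·11 + 153·(-52) = 8)
  q = 1: r = 3, s = -4 − 1·11 = -15, t = 19 − 1·(-52) = 71  (check: 724·(-15) + 153·71 = 3)
  q = 2: r = 2, s = 11 − 2·(-15) = 41, t = -52 − 2·71 = -194  (check: 724·41 + 153·(-194) = 2)
  q = 1: r = 1, s = -15 − 1·41 = -56, t = 71 − 1·(-194) = 265  (check: 724·(-56) + 153·265 = 1)
The row with r = 1 (the gcd) gives the Bezout coefficients s = -56, t = 265.
Result: 724 · (-56) + 153 · (265) = 1.

gcd(724, 153) = 1; s = -56, t = 265 (check: 724·(-56) + 153·265 = 1).
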